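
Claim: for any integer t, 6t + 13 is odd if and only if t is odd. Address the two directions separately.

[⇒] This fails: take t = 4. Then 6t + 13 = 37, which is odd, yet t = 4 is even, not odd.

[⇐] Suppose t is odd. Since 6 is even, 6t is even for every t, so 6t + 13 has the same parity as 13, which is odd. Hence 6t + 13 is odd.

Only the converse holds.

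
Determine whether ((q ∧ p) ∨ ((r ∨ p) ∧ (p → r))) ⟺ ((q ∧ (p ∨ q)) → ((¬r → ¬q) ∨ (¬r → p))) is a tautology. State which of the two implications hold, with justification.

(⇒) holds; (⇐) fails.

Converse. This fails. Under p = F, q = F, r = F, the left side is false but the right side is true.

Forward direction. Assume the antecedent. If p is true, the consequent reduces to true regardless of the other variables. If p is false, the antecedent forces (p = F, q = F, r = T) or (p = F, q = T, r = T), and the consequent holds there. Either way the consequent holds.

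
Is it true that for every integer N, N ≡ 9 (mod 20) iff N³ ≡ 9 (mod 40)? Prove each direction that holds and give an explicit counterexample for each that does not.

(⇒) This fails: take N = 29. Then 29 ≡ 9 (mod 20), but 29³ = 24389 ≡ 29 (mod 40), not 9.

(⇐) Conversely, the residues r modulo 40 with r³ ≡ 9 (mod 40) are exactly {9}, and each is ≡ 9 (mod 20).

Not equivalent: only (⇐) holds.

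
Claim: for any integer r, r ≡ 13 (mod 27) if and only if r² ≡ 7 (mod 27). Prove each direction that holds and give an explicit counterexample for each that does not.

Forward direction. Suppose r ≡ 13 (mod 27). Write r = 27j + 13. Then (27j + 13)² = 729j² + 702j + 169 = 27(27j² + 26j + 6) + 7, so r² ≡ 7 (mod 27).

Converse. This fails: take r = 14. Then 14² = 196 ≡ 7 (mod 27), yet 14 ≡ 14 (mod 27), not 13.

Only the forward implication holds.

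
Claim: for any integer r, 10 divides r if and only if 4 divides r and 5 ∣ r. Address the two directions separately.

(⟹) This fails: take r = 10. Certainly 10 ∣ 10, but 4 ∤ 10.

(⟸) Suppose 4 ∣ r and 5 ∣ r. Any common multiple of 4 and 5 is a multiple of their lcm; here gcd(4, 5) = 1, so lcm(4, 5) = 4·5 = 20, so 20 ∣ r. Since 10 ∣ 20, it follows that 10 ∣ r.

Only the converse holds.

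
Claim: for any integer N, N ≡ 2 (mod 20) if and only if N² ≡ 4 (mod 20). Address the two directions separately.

(→) Suppose N ≡ 2 (mod 20). Write N = 20j + 2. Then (20j + 2)² = 400j² + 80j + 4 = 20(20j² + 4j) + 4, so N² ≡ 4 (mod 20).

(←) This fails: take N = 8. Then 8² = 64 ≡ 4 (mod 20), yet 8 ≡ 8 (mod 20), not 2.

(⇒) holds; (⇐) fails.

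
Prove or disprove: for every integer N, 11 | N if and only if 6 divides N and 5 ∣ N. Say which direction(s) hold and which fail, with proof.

(⇒) fails and (⇐) fails.

(→) This fails: take N = 11. Certainly 11 ∣ 11, but 6 ∤ 11.

(←) This fails: take N = 30. Both 6 ∣ 30 and 5 ∣ 30, yet 30 is not a multiple of 11 (since 30 = 2·11 + 8), so 11 ∤ 30.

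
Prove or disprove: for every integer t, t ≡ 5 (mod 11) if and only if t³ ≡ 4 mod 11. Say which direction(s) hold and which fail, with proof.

Both implications hold.

(⟹) Suppose t ≡ 5 (mod 11). Write t = 11j + 5. Then (11j + 5)³ = 1331j³ + 1815j² + 825j + 125 = 11(121j³ + 165j² + 75j + 11) + 4, so t³ ≡ 4 (mod 11).

(⟸) Conversely, suppose t³ ≡ 4 (mod 11). The only residue r in {0, …, 10} with r³ ≡ 4 (mod 11) is r = 5, so t ≡ 5 (mod 11).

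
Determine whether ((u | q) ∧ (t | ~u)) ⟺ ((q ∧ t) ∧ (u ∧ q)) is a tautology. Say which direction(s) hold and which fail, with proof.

(→) This fails. Under u = F, q = T, t = F, the left side is true but the right side is false.

(←) Assume the antecedent. If u is true, the antecedent forces (u = T, q = T, t = T), and (u | q) ∧ (t | ~u) holds there. If u is false, the antecedent cannot hold. Either way (u | q) ∧ (t | ~u) holds.

Only the reverse direction holds.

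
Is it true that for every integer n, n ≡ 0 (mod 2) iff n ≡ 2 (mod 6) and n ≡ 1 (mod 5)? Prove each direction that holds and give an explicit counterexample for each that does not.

Only the reverse direction holds.

(→) This fails: n = 0 gives 0 ≡ 0 (mod 2) but 0 ≡ 0 (mod 6), so the conjunction on the right does not hold.

(←) Conversely, if n ≡ 2 (mod 6) and n ≡ 1 (mod 5), then by the Chinese remainder theorem n ≡ 26 (mod 30). Since 26 ≡ 0 (mod 2) and 2 ∣ 30, we get n ≡ 0 (mod 2).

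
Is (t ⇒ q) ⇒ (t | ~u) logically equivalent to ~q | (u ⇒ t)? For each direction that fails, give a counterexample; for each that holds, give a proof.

(→) Assume the antecedent. If u is true, the antecedent forces (u = T, q = F, t = T) or (u = T, q = T, t = T), and ~q | (u ⇒ t) holds there. If u is false, ~q | (u ⇒ t) reduces to true regardless of the other variables. Either way ~q | (u ⇒ t) holds.

(←) This fails. Under u = T, q = F, t = F, the left side is false but the right side is true.

Only the forward implication holds.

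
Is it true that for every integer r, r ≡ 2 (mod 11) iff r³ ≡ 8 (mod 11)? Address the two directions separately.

Equivalent; both directions hold.

(⟸) Suppose r³ ≡ 8 (mod 11). The only residue r in {0, …, 10} with r³ ≡ 8 (mod 11) is r = 2, so r ≡ 2 (mod 11).

(⟹) Suppose r ≡ 2 (mod 11). Write r = 11j + 2. Then (11j + 2)³ = 1331j³ + 726j² + 132j + 8 = 11(121j³ + 66j² + 12j) + 8, so r³ ≡ 8 (mod 11).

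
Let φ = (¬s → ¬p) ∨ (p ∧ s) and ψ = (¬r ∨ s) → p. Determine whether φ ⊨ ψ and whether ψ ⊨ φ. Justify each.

(→) This fails. Under p = F, r = F, s = F, the left side is true but the right side is false.

(←) This fails. Under p = T, r = F, s = F, the left side is false but the right side is true.

(⇒) fails and (⇐) fails.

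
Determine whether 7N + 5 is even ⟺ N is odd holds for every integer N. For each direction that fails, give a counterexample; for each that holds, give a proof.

Forward direction. Suppose 7N + 5 is even. Since 7 is odd, 7N and N have the same parity, so 7N + 5 ≡ N + 5 (mod 2). As 5 is odd, 7N + 5 is even exactly when N is odd. Thus N is odd.

Converse. Suppose N is odd; write N = 2j + 1. Then 7N + 5 = 7·(2j + 1) + 5 = 2·7j + 12, which is even.

Equivalent; both directions hold.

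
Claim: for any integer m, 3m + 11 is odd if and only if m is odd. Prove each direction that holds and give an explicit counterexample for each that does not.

(⇒) fails and (⇐) fails.

(→) This fails: m = 2 gives 3m + 11 = 17, which is odd, but 2 is even, not odd.

(←) This also fails: m = 3 is odd, but 3m + 11 = 20 is even, not odd.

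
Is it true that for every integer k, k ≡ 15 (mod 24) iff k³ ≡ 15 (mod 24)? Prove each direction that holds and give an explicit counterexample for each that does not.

(←) Suppose k³ ≡ 15 (mod 24). The only residue r in {0, …, 23} with r³ ≡ 15 (mod 24) is r = 15, so k ≡ 15 (mod 24).

(→) Suppose k ≡ 15 (mod 24). Write k = 24j + 15. Then (24j + 15)³ = 13824j³ + 25920j² + 16200j + 3375 = 24(576j³ + 1080j² + 675j + 140) + 15, so k³ ≡ 15 (mod 24).

Equivalent; both directions hold.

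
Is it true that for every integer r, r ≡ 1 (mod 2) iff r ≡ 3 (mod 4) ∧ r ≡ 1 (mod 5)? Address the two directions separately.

(⇒) fails; (⇐) holds.

(⇒) This fails: r = 1 gives 1 ≡ 1 (mod 2) but 1 ≡ 1 (mod 4), so the conjunction on the right does not hold.

(⇐) Conversely, if r ≡ 3 (mod 4) and r ≡ 1 (mod 5), then by the Chinese remainder theorem r ≡ 11 (mod 20). Since 11 ≡ 1 (mod 2) and 2 ∣ 20, we get r ≡ 1 (mod 2).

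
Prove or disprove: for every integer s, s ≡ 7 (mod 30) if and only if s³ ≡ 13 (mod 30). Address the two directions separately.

Equivalent; both directions hold.

(⟹) Suppose s ≡ 7 (mod 30). Write s = 30j + 7. Then (30j + 7)³ = 27000j³ + 18900j² + 4410j + 343 = 30(900j³ + 630j² + 147j + 11) + 13, so s³ ≡ 13 (mod 30).

(⟸) Conversely, suppose s³ ≡ 13 (mod 30). The only residue r in {0, …, 29} with r³ ≡ 13 (mod 30) is r = 7, so s ≡ 7 (mod 30).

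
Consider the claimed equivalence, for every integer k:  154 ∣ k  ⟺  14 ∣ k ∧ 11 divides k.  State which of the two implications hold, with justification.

Forward direction. If 154 ∣ k, write k = 154q. Since 154 = 11·14, k = 14·(11q), so 14 ∣ k; and since 154 = 14·11, k = 11·(14q), so 11 ∣ k.

Converse. Suppose 14 ∣ k and 11 ∣ k. Any common multiple of 14 and 11 is a multiple of their lcm; here gcd(14, 11) = 1, so lcm(14, 11) = 14·11 = 154, so 154 ∣ k.

Both implications hold.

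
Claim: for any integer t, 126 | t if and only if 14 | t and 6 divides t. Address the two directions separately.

Forward direction. If 126 ∣ t, write t = 126q. Since 126 = 9·14, t = 14·(9q), so 14 ∣ t; and since 126 = 21·6, t = 6·(21q), so 6 ∣ t.

Converse. This fails: take t = 42. Both 14 ∣ 42 and 6 ∣ 42, yet 42 is not a multiple of 126 (since 42 = 0·126 + 42), so 126 ∤ 42.

(⇒) holds; (⇐) fails.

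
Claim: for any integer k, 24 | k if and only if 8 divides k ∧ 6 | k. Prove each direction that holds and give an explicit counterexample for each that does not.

(→) If 24 ∣ k, write k = 24q. Since 24 = 3·8, k = 8·(3q), so 8 ∣ k; and since 24 = 4·6, k = 6·(4q), so 6 ∣ k.

(←) Suppose 8 ∣ k and 6 ∣ k. Any common multiple of 8 and 6 is a multiple of their lcm; here lcm(8, 6) = 8·6/gcd(8, 6) = 48/2 = 24, so 24 ∣ k.

Both directions hold.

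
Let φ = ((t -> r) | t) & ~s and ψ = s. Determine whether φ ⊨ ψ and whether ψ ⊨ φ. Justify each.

Forward direction. This fails. Under r = F, s = F, t = F, the left side is true but the right side is false.

Converse. This fails. Under r = F, s = T, t = F, the left side is false but the right side is true.

Both directions fail.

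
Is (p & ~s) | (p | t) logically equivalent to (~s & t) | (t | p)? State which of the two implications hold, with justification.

(⇒) Assume the antecedent. If t is true, (~s & t) | (t | p) reduces to true regardless of the other variables. If t is false, the antecedent forces (s = F, t = F, p = T) or (s = T, t = F, p = T), and (~s & t) | (t | p) holds there. Either way (~s & t) | (t | p) holds.

(⇐) Assume the antecedent. If t is true, (p & ~s) | (p | t) reduces to true regardless of the other variables. If t is false, the antecedent forces (s = F, t = F, p = T) or (s = T, t = F, p = T), and (p & ~s) | (p | t) holds there. Either way (p & ~s) | (p | t) holds.

Both directions hold.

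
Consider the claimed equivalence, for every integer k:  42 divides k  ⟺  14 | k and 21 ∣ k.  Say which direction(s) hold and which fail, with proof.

Both directions hold.

(⟹) If 42 ∣ k, write k = 42q. Since 42 = 3·14, k = 14·(3q), so 14 ∣ k; and since 42 = 2·21, k = 21·(2q), so 21 ∣ k.

(⟸) Suppose 14 ∣ k and 21 ∣ k. Any common multiple of 14 and 21 is a multiple of their lcm; here lcm(14, 21) = 14·21/gcd(14, 21) = 294/7 = 42, so 42 ∣ k.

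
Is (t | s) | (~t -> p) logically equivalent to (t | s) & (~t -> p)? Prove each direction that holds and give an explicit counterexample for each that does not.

Only the converse holds.

(←) Assume the antecedent. If s is true, (t | s) | (~t -> p) reduces to true regardless of the other variables. If s is false, the antecedent forces (s = F, p = F, t = T) or (s = F, p = T, t = T), and (t | s) | (~t -> p) holds there. Either way (t | s) | (~t -> p) holds.

(→) This fails. Under s = T, p = F, t = F, the left side is true but the right side is false.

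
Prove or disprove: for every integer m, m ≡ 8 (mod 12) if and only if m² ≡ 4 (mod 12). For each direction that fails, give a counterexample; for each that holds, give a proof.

Converse. This fails: take m = 2. Then 2² = 4 ≡ 4 (mod 12), yet 2 ≡ 2 (mod 12), not 8.

Forward direction. Suppose m ≡ 8 (mod 12). Write m = 12j + 8. Then (12j + 8)² = 144j² + 192j + 64 = 12(12j² + 16j + 5) + 4, so m² ≡ 4 (mod 12).

Only the forward implication holds.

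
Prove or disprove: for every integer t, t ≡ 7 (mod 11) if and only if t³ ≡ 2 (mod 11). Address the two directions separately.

Both implications hold.

(→) Suppose t ≡ 7 (mod 11). Write t = 11j + 7. Then (11j + 7)³ = 1331j³ + 2541j² + 1617j + 343 = 11(121j³ + 231j² + 147j + 31) + 2, so t³ ≡ 2 (mod 11).

(←) Conversely, suppose t³ ≡ 2 (mod 11). The only residue r in {0, …, 10} with r³ ≡ 2 (mod 11) is r = 7, so t ≡ 7 (mod 11).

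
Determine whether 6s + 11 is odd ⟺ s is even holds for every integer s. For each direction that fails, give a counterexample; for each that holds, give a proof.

(⇐) Suppose s is even. Since 6 is even, 6s is even for every s, so 6s + 11 has the same parity as 11, which is odd. Hence 6s + 11 is odd.

(⇒) This fails: take s = 3. Then 6s + 11 = 29, which is odd, yet s = 3 is odd, not even.

Not equivalent: only (⇐) holds.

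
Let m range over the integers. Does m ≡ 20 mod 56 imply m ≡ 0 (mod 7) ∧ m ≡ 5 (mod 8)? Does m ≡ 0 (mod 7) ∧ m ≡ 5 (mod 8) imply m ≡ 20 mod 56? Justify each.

(⟹) This fails: m = 20 gives 20 ≡ 20 (mod 56) but 20 ≡ 6 (mod 7), so the conjunction on the right does not hold.

(⟸) This fails: m = 21 satisfies both congruences on the right (21 ≡ 0 mod 7 and 21 ≡ 5 mod 8) yet 21 ≡ 21 (mod 56), not 20.

Neither implication holds.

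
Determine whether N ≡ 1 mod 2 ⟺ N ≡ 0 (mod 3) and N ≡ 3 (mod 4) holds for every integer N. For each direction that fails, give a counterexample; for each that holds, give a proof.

(⟸) If N ≡ 0 (mod 3) and N ≡ 3 (mod 4), then by the Chinese remainder theorem N ≡ 3 (mod 12). Since 3 ≡ 1 (mod 2) and 2 ∣ 12, we get N ≡ 1 (mod 2).

(⟹) This fails: N = 1 gives 1 ≡ 1 (mod 2) but 1 ≡ 1 (mod 3), so the conjunction on the right does not hold.

Only the converse holds.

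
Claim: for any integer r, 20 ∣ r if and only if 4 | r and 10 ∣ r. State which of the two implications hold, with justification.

(⟹) If 20 ∣ r, write r = 20q. Since 20 = 5·4, r = 4·(5q), so 4 ∣ r; and since 20 = 2·10, r = 10·(2q), so 10 ∣ r.

(⟸) Suppose 4 ∣ r and 10 ∣ r. Any common multiple of 4 and 10 is a multiple of their lcm; here lcm(4, 10) = 4·10/gcd(4, 10) = 40/2 = 20, so 20 ∣ r.

Equivalent; both directions hold.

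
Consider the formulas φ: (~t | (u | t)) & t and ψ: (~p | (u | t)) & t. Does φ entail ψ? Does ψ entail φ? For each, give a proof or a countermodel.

The biconditional holds.

(⇒) Assume the antecedent. If p is true, the antecedent forces (p = T, t = T, u = F) or (p = T, t = T, u = T), and (~p | (u | t)) & t holds there. If p is false, the antecedent forces (p = F, t = T, u = F) or (p = F, t = T, u = T), and (~p | (u | t)) & t holds there. Either way (~p | (u | t)) & t holds.

(⇐) Assume the antecedent. If p is true, the antecedent forces (p = T, t = T, u = F) or (p = T, t = T, u = T), and (~t | (u | t)) & t holds there. If p is false, the antecedent forces (p = F, t = T, u = F) or (p = F, t = T, u = T), and (~t | (u | t)) & t holds there. Either way (~t | (u | t)) & t holds.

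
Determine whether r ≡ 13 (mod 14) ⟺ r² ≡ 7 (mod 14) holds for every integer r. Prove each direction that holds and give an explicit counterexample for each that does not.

(⇒) fails and (⇐) fails.

(⇒) This fails: take r = 13. Then 13 ≡ 13 (mod 14), but 13² = 169 ≡ 1 (mod 14), not 7.

(⇐) This fails: take r = 7. Then 7² = 49 ≡ 7 (mod 14), yet 7 ≡ 7 (mod 14), not 13.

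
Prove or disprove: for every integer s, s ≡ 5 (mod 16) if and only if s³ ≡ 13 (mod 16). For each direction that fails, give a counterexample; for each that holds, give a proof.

Equivalent; both directions hold.

(→) Suppose s ≡ 5 (mod 16). Write s = 16j + 5. Then (16j + 5)³ = 4096j³ + 3840j² + 1200j + 125 = 16(256j³ + 240j² + 75j + 7) + 13, so s³ ≡ 13 (mod 16).

(←) Conversely, suppose s³ ≡ 13 (mod 16). The only residue r in {0, …, 15} with r³ ≡ 13 (mod 16) is r = 5, so s ≡ 5 (mod 16).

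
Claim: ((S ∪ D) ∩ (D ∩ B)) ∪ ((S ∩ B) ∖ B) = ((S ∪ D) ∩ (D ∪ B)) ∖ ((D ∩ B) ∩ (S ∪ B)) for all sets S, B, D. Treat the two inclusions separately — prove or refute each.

Both inclusions fail.

Forward inclusion. This inclusion fails. Take S = ∅, B = {1}, D = {1}; then 1 ∈ ((S ∪ D) ∩ (D ∩ B)) ∪ ((S ∩ B) ∖ B) but 1 ∉ ((S ∪ D) ∩ (D ∪ B)) ∖ ((D ∩ B) ∩ (S ∪ B)).

Reverse inclusion. This inclusion fails. Take S = {1}, B = {1}, D = ∅; then 1 ∈ ((S ∪ D) ∩ (D ∪ B)) ∖ ((D ∩ B) ∩ (S ∪ B)) but 1 ∉ ((S ∪ D) ∩ (D ∩ B)) ∪ ((S ∩ B) ∖ B).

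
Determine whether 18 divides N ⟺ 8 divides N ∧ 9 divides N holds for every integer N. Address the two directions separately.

(⇒) This fails: take N = 18. Certainly 18 ∣ 18, but 8 ∤ 18.

(⇐) Suppose 8 ∣ N and 9 ∣ N. Any common multiple of 8 and 9 is a multiple of their lcm; here gcd(8, 9) = 1, so lcm(8, 9) = 8·9 = 72, so 72 ∣ N. Since 18 ∣ 72, it follows that 18 ∣ N.

Not equivalent: only (⇐) holds.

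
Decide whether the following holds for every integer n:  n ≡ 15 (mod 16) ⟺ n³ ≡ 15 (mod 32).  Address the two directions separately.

[⇐] The residues r modulo 32 with r³ ≡ 15 (mod 32) are exactly {15}, and each is ≡ 15 (mod 16).

[⇒] This fails: take n = 31. Then 31 ≡ 15 (mod 16), but 31³ = 29791 ≡ 31 (mod 32), not 15.

Not equivalent: only (⇐) holds.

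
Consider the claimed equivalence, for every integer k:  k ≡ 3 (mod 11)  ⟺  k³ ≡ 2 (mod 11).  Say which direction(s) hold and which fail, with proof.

Neither implication holds.

[⇒] This fails: take k = 3. Then 3 ≡ 3 (mod 11), but 3³ = 27 ≡ 5 (mod 11), not 2.

[⇐] This fails: take k = 7. Then 7³ = 343 ≡ 2 (mod 11), yet 7 ≡ 7 (mod 11), not 3.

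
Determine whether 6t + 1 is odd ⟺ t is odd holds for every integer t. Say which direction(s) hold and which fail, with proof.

The forward direction fails; the converse holds.

(⇒) This fails: take t = 0. Then 6t + 1 = 1, which is odd, yet t = 0 is even, not odd.

(⇐) Suppose t is odd. Since 6 is even, 6t is even for every t, so 6t + 1 has the same parity as 1, which is odd. Hence 6t + 1 is odd.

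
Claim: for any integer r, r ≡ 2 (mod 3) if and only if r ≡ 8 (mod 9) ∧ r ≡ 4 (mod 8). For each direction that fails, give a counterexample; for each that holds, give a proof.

(⇒) fails; (⇐) holds.

(→) This fails: r = 2 gives 2 ≡ 2 (mod 3) but 2 ≡ 2 (mod 9), so the conjunction on the right does not hold.

(←) Conversely, if r ≡ 8 (mod 9) and r ≡ 4 (mod 8), then by the Chinese remainder theorem r ≡ 44 (mod 72). Since 44 ≡ 2 (mod 3) and 3 ∣ 72, we get r ≡ 2 (mod 3).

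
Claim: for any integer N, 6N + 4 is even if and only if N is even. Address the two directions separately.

Only the converse holds.

[⇒] This fails: take N = 7. Then 6N + 4 = 46, which is even, yet N = 7 is odd, not even.

[⇐] Suppose N is even. Since 6 is even, 6N is even for every N, so 6N + 4 has the same parity as 4, which is even. Hence 6N + 4 is even.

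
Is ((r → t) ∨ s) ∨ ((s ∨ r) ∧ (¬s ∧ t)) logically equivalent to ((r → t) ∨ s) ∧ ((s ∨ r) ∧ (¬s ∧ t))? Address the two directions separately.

(⟹) This fails. Under s = F, r = F, t = F, the left side is true but the right side is false.

(⟸) Assume the antecedent. If s is true, the antecedent cannot hold. If s is false, the antecedent forces (s = F, r = T, t = T), and the consequent holds there. Either way the consequent holds.

Only the reverse direction holds.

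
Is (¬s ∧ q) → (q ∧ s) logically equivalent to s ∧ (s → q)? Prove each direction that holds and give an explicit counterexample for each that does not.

The forward direction fails; the converse holds.

(→) This fails. Under s = F, q = F, the left side is true but the right side is false.

(←) Assume the antecedent. If s is true, (¬s ∧ q) → (q ∧ s) reduces to true regardless of the other variables. If s is false, the antecedent cannot hold. Either way (¬s ∧ q) → (q ∧ s) holds.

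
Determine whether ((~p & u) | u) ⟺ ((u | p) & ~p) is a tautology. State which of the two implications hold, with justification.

The forward direction fails; the converse holds.

(⟹) This fails. Under u = T, p = T, the left side is true but the right side is false.

(⟸) Assume the antecedent. If u is true, (~p & u) | u reduces to true regardless of the other variables. If u is false, the antecedent cannot hold. Either way (~p & u) | u holds.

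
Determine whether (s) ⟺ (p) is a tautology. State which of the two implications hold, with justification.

[⇒] This fails. Under p = F, s = T, the left side is true but the right side is false.

[⇐] This fails. Under p = T, s = F, the left side is false but the right side is true.

Both directions fail.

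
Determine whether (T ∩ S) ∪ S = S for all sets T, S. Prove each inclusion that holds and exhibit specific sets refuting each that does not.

(⊆) Let x ∈ (T ∩ S) ∪ S. Then either x ∈ S and x ∉ T; or x ∈ T ∩ S. In each case x ∈ S, so (T ∩ S) ∪ S ⊆ S.

(⊇) Let x ∈ S. Then either x ∈ S and x ∉ T; or x ∈ T ∩ S. In each case x ∈ (T ∩ S) ∪ S, so S ⊆ (T ∩ S) ∪ S.

The two sets are equal.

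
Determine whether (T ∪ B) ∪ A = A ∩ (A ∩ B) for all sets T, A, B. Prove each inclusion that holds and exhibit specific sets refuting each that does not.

(⟹) This inclusion fails. Take T = {1}, A = ∅, B = ∅; then 1 ∈ (T ∪ B) ∪ A but 1 ∉ A ∩ (A ∩ B).

(⟸) Let x ∈ A ∩ (A ∩ B). Then either x ∈ A ∩ B and x ∉ T; or x ∈ T ∩ A ∩ B. In each case x ∈ (T ∪ B) ∪ A, so A ∩ (A ∩ B) ⊆ (T ∪ B) ∪ A.

Only the reverse inclusion holds.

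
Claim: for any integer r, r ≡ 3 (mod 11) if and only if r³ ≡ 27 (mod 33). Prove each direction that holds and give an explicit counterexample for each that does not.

Only the converse holds.

(→) This fails: take r = 14. Then 14 ≡ 3 (mod 11), but 14³ = 2744 ≡ 5 (mod 33), not 27.

(←) Conversely, the residues r modulo 33 with r³ ≡ 27 (mod 33) are exactly {3}, and each is ≡ 3 (mod 11).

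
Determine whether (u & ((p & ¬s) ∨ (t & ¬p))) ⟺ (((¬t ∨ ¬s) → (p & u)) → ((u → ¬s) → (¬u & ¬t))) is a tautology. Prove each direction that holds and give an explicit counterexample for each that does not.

(⇒) fails and (⇐) fails.

[⇒] This fails. Under u = T, s = F, p = T, t = T, the left side is true but the right side is false.

[⇐] This fails. Under u = F, s = F, p = F, t = F, the left side is false but the right side is true.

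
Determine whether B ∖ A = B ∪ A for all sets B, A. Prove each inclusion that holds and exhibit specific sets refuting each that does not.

The sets are not equal: only the forward inclusion holds.

(⊆) Let x ∈ B ∖ A. Then x ∈ B and x ∉ A, from which x ∈ B ∪ A.

(⊇) This inclusion fails. Take B = ∅, A = {1}; then 1 ∈ B ∪ A but 1 ∉ B ∖ A.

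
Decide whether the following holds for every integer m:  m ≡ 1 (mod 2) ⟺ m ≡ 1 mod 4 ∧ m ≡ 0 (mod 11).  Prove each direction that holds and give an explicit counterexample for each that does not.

Only the reverse direction holds.

(⇒) This fails: m = 1 gives 1 ≡ 1 (mod 2) but 1 ≡ 1 (mod 11), so the conjunction on the right does not hold.

(⇐) Conversely, if m ≡ 1 (mod 4) and m ≡ 0 (mod 11), then by the Chinese remainder theorem m ≡ 33 (mod 44). Since 33 ≡ 1 (mod 2) and 2 ∣ 44, we get m ≡ 1 (mod 2).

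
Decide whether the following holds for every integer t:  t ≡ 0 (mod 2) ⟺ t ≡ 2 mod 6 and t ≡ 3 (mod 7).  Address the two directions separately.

[⇒] This fails: t = 0 gives 0 ≡ 0 (mod 2) but 0 ≡ 0 (mod 6), so the conjunction on the right does not hold.

[⇐] Conversely, if t ≡ 2 (mod 6) and t ≡ 3 (mod 7), then by the Chinese remainder theorem t ≡ 38 (mod 42). Since 38 ≡ 0 (mod 2) and 2 ∣ 42, we get t ≡ 0 (mod 2).

Not equivalent: only (⇐) holds.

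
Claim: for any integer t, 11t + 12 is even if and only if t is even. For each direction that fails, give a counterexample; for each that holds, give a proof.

The biconditional holds.

(⇒) Suppose 11t + 12 is even. Since 11 is odd, 11t and t have the same parity, so 11t + 12 ≡ t + 12 (mod 2). As 12 is even, 11t + 12 is even exactly when t is even. Thus t is even.

(⇐) Conversely, suppose t is even; write t = 2j. Then 11t + 12 = 11·(2j) + 12 = 2·11j + 12, which is even.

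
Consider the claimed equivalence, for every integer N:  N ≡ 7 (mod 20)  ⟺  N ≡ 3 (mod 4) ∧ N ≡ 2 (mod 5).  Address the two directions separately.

(⇒) Suppose N ≡ 7 (mod 20); write N = 20j + 7. Since 4 ∣ 20, reducing mod 4 gives N ≡ 7 ≡ 3 (mod 4); since 5 ∣ 20, reducing mod 5 gives N ≡ 7 ≡ 2 (mod 5).

(⇐) Conversely, if N ≡ 3 (mod 4) and N ≡ 2 (mod 5), then by the Chinese remainder theorem N ≡ 7 (mod 20). This is exactly N ≡ 7 (mod 20).

Both implications hold.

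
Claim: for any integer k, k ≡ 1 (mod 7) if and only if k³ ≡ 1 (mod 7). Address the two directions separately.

The forward direction holds; the converse fails.

(⇒) Suppose k ≡ 1 (mod 7). Write k = 7j + 1. Then (7j + 1)³ = 343j³ + 147j² + 21j + 1 = 7(49j³ + 21j² + 3j) + 1, so k³ ≡ 1 (mod 7).

(⇐) This fails: take k = 2. Then 2³ = 8 ≡ 1 (mod 7), yet 2 ≡ 2 (mod 7), not 1.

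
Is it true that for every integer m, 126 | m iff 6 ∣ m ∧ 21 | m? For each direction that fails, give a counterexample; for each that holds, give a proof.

Only the forward direction holds.

[⇒] If 126 ∣ m, write m = 126q. Since 126 = 21·6, m = 6·(21q), so 6 ∣ m; and since 126 = 6·21, m = 21·(6q), so 21 ∣ m.

[⇐] This fails: take m = 42. Both 6 ∣ 42 and 21 ∣ 42, yet 42 is not a multiple of 126 (since 42 = 0·126 + 42), so 126 ∤ 42.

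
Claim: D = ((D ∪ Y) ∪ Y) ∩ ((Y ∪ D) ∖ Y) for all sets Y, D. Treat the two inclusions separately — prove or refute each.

Only the reverse inclusion holds.

(⟸) Let x ∈ ((D ∪ Y) ∪ Y) ∩ ((Y ∪ D) ∖ Y). Then x ∈ D and x ∉ Y, from which x ∈ D.

(⟹) This inclusion fails. Take Y = {1}, D = {1}; then 1 ∈ D but 1 ∉ ((D ∪ Y) ∪ Y) ∩ ((Y ∪ D) ∖ Y).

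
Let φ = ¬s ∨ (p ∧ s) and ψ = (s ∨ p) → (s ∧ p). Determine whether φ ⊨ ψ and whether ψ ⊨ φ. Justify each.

Not equivalent: only (⇐) holds.

(←) Assume the antecedent. If s is true, the antecedent forces (s = T, p = T), and ¬s ∨ (p ∧ s) holds there. If s is false, ¬s ∨ (p ∧ s) reduces to true regardless of the other variables. Either way ¬s ∨ (p ∧ s) holds.

(→) This fails. Under s = F, p = T, the left side is true but the right side is false.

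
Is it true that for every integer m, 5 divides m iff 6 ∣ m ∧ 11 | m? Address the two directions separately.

Both directions fail.

(⇒) This fails: take m = 5. Certainly 5 ∣ 5, but 6 ∤ 5.

(⇐) This fails: take m = 66. Both 6 ∣ 66 and 11 ∣ 66, yet 66 is not a multiple of 5 (since 66 = 13·5 + 1), so 5 ∤ 66.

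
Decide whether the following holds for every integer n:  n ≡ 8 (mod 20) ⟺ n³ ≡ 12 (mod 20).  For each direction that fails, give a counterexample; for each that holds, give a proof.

Not equivalent: only (⇒) holds.

(⟹) Suppose n ≡ 8 (mod 20). Write n = 20j + 8. Then (20j + 8)³ = 8000j³ + 9600j² + 3840j + 512 = 20(400j³ + 480j² + 192j + 25) + 12, so n³ ≡ 12 (mod 20).

(⟸) This fails: take n = 18. Then 18³ = 5832 ≡ 12 (mod 20), yet 18 ≡ 18 (mod 20), not 8.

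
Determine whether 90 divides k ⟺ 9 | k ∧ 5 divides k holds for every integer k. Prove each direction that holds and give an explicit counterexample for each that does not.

Forward direction. If 90 ∣ k, write k = 90q. Since 90 = 10·9, k = 9·(10q), so 9 ∣ k; and since 90 = 18·5, k = 5·(18q), so 5 ∣ k.

Converse. This fails: take k = 45. Both 9 ∣ 45 and 5 ∣ 45, yet 45 is not a multiple of 90 (since 45 = 0·90 + 45), so 90 ∤ 45.

The forward direction holds; the converse fails.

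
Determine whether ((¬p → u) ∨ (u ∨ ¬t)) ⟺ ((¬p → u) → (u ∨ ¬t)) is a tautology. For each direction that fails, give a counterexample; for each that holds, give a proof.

(⇒) This fails. Under p = T, u = F, t = T, the left side is true but the right side is false.

(⇐) This fails. Under p = F, u = F, t = T, the left side is false but the right side is true.

(⇒) fails and (⇐) fails.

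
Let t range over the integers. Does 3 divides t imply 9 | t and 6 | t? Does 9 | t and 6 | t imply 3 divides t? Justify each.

Only the converse holds.

(⟸) Suppose 9 ∣ t and 6 ∣ t. Any common multiple of 9 and 6 is a multiple of their lcm; here lcm(9, 6) = 9·6/gcd(9, 6) = 54/3 = 18, so 18 ∣ t. Since 3 ∣ 18, it follows that 3 ∣ t.

(⟹) This fails: take t = 3. Certainly 3 ∣ 3, but 9 ∤ 3.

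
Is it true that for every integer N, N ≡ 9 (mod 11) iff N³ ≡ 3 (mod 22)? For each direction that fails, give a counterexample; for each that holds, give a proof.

(⇒) fails; (⇐) holds.

(⟹) This fails: take N = 20. Then 20 ≡ 9 (mod 11), but 20³ = 8000 ≡ 14 (mod 22), not 3.

(⟸) Conversely, the residues r modulo 22 with r³ ≡ 3 (mod 22) are exactly {9}, and each is ≡ 9 (mod 11).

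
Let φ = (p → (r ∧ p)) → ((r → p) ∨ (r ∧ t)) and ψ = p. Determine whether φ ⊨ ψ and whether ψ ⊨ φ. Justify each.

(⇒) This fails. Under t = F, p = F, r = F, the left side is true but the right side is false.

(⇐) Assume the antecedent. If t is true, the consequent reduces to true regardless of the other variables. If t is false, the antecedent forces (t = F, p = T, r = F) or (t = F, p = T, r = T), and the consequent holds there. Either way the consequent holds.

Only the converse holds.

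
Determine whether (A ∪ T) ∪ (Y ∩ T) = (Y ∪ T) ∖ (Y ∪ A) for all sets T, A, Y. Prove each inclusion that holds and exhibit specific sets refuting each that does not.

(⊆) This inclusion fails. Take T = ∅, A = {1}, Y = ∅; then 1 ∈ (A ∪ T) ∪ (Y ∩ T) but 1 ∉ (Y ∪ T) ∖ (Y ∪ A).

(⊇) Let x ∈ (Y ∪ T) ∖ (Y ∪ A). Then x ∈ T and x ∉ A, Y, from which x ∈ (A ∪ T) ∪ (Y ∩ T).

(⊆) fails; (⊇) holds.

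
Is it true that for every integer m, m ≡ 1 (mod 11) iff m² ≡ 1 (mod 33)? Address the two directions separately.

Neither implication holds.

Forward direction. This fails: take m = 12. Then 12 ≡ 1 (mod 11), but 12² = 144 ≡ 12 (mod 33), not 1.

Converse. This fails: take m = 10. Then 10² = 100 ≡ 1 (mod 33), yet 10 ≡ 10 (mod 11), not 1.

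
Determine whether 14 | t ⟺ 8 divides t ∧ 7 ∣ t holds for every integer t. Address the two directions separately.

Not equivalent: only (⇐) holds.

(⇐) Suppose 8 ∣ t and 7 ∣ t. Any common multiple of 8 and 7 is a multiple of their lcm; here gcd(8, 7) = 1, so lcm(8, 7) = 8·7 = 56, so 56 ∣ t. Since 14 ∣ 56, it follows that 14 ∣ t.

(⇒) This fails: take t = 14. Certainly 14 ∣ 14, but 8 ∤ 14.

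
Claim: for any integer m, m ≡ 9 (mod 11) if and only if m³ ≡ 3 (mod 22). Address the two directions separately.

(⟸) The residues r modulo 22 with r³ ≡ 3 (mod 22) are exactly {9}, and each is ≡ 9 (mod 11).

(⟹) This fails: take m = 20. Then 20 ≡ 9 (mod 11), but 20³ = 8000 ≡ 14 (mod 22), not 3.

Not equivalent: only (⇐) holds.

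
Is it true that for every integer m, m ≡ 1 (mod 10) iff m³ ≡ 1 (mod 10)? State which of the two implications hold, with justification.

(←) Suppose m³ ≡ 1 (mod 10). The only residue r in {0, …, 9} with r³ ≡ 1 (mod 10) is r = 1, so m ≡ 1 (mod 10).

(→) Suppose m ≡ 1 (mod 10). Write m = 10j + 1. Then (10j + 1)³ = 1000j³ + 300j² + 30j + 1 = 10(100j³ + 30j² + 3j) + 1, so m³ ≡ 1 (mod 10).

The biconditional holds.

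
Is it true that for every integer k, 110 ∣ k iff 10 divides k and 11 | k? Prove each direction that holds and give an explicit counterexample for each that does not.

Both implications hold.

(⇐) Suppose 10 ∣ k and 11 ∣ k. Any common multiple of 10 and 11 is a multiple of their lcm; here gcd(10, 11) = 1, so lcm(10, 11) = 10·11 = 110, so 110 ∣ k.

(⇒) If 110 ∣ k, write k = 110q. Since 110 = 11·10, k = 10·(11q), so 10 ∣ k; and since 110 = 10·11, k = 11·(10q), so 11 ∣ k.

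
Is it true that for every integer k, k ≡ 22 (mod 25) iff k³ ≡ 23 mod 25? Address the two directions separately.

Both directions hold.

Forward direction. Suppose k ≡ 22 (mod 25). Write k = 25j + 22. Then (25j + 22)³ = 15625j³ + 41250j² + 36300j + 10648 = 25(625j³ + 1650j² + 1452j + 425) + 23, so k³ ≡ 23 (mod 25).

Converse. Suppose k³ ≡ 23 (mod 25). The only residue r in {0, …, 24} with r³ ≡ 23 (mod 25) is r = 22, so k ≡ 22 (mod 25).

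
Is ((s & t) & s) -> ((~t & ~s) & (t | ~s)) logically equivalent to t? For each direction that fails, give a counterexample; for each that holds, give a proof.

Both directions fail.

[⇒] This fails. Under s = F, t = F, the left side is true but the right side is false.

[⇐] This fails. Under s = T, t = T, the left side is false but the right side is true.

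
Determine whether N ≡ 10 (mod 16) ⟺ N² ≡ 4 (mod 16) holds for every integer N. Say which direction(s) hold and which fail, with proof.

(⇒) holds; (⇐) fails.

(→) Suppose N ≡ 10 (mod 16). Write N = 16j + 10. Then (16j + 10)² = 256j² + 320j + 100 = 16(16j² + 20j + 6) + 4, so N² ≡ 4 (mod 16).

(←) This fails: take N = 2. Then 2² = 4 ≡ 4 (mod 16), yet 2 ≡ 2 (mod 16), not 10.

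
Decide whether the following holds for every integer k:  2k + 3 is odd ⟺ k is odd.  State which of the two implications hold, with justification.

Only the reverse direction holds.

[⇒] This fails: take k = 2. Then 2k + 3 = 7, which is odd, yet k = 2 is even, not odd.

[⇐] Suppose k is odd. Since 2 is even, 2k is even for every k, so 2k + 3 has the same parity as 3, which is odd. Hence 2k + 3 is odd.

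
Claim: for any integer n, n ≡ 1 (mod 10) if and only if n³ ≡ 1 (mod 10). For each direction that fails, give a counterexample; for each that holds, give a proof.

Both implications hold.

Forward direction. Suppose n ≡ 1 (mod 10). Write n = 10j + 1. Then (10j + 1)³ = 1000j³ + 300j² + 30j + 1 = 10(100j³ + 30j² + 3j) + 1, so n³ ≡ 1 (mod 10).

Converse. Suppose n³ ≡ 1 (mod 10). The only residue r in {0, …, 9} with r³ ≡ 1 (mod 10) is r = 1, so n ≡ 1 (mod 10).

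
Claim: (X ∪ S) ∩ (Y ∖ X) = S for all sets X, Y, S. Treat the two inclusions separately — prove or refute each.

(⟸) This inclusion fails. Take X = ∅, Y = ∅, S = {1}; then 1 ∈ S but 1 ∉ (X ∪ S) ∩ (Y ∖ X).

(⟹) Let x ∈ (X ∪ S) ∩ (Y ∖ X). Then x ∈ Y ∩ S and x ∉ X, from which x ∈ S.

(⊆) holds; (⊇) fails.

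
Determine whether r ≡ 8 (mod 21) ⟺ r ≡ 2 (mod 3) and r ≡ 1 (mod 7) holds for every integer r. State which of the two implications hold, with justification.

(⇒) Suppose r ≡ 8 (mod 21); write r = 21j + 8. Since 3 ∣ 21, reducing mod 3 gives r ≡ 8 ≡ 2 (mod 3); since 7 ∣ 21, reducing mod 7 gives r ≡ 8 ≡ 1 (mod 7).

(⇐) Conversely, if r ≡ 2 (mod 3) and r ≡ 1 (mod 7), then by the Chinese remainder theorem r ≡ 8 (mod 21). This is exactly r ≡ 8 (mod 21).

The biconditional holds.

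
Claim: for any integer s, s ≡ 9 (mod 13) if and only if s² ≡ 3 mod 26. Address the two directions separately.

(⇒) fails and (⇐) fails.

(→) This fails: take s = 22. Then 22 ≡ 9 (mod 13), but 22² = 484 ≡ 16 (mod 26), not 3.

(←) This fails: take s = 17. Then 17² = 289 ≡ 3 (mod 26), yet 17 ≡ 4 (mod 13), not 9.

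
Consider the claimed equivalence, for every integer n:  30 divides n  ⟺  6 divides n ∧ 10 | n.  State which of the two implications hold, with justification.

Forward direction. If 30 ∣ n, write n = 30q. Since 30 = 5·6, n = 6·(5q), so 6 ∣ n; and since 30 = 3·10, n = 10·(3q), so 10 ∣ n.

Converse. Suppose 6 ∣ n and 10 ∣ n. Any common multiple of 6 and 10 is a multiple of their lcm; here lcm(6, 10) = 6·10/gcd(6, 10) = 60/2 = 30, so 30 ∣ n.

Both directions hold.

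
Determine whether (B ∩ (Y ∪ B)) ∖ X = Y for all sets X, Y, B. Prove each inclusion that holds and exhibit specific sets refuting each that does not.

(⟹) This inclusion fails. Take X = ∅, Y = ∅, B = {1}; then 1 ∈ (B ∩ (Y ∪ B)) ∖ X but 1 ∉ Y.

(⟸) This inclusion fails. Take X = ∅, Y = {1}, B = ∅; then 1 ∈ Y but 1 ∉ (B ∩ (Y ∪ B)) ∖ X.

Both inclusions fail.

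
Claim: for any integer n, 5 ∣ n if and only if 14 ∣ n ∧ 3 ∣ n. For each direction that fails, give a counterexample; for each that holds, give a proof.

(→) This fails: take n = 5. Certainly 5 ∣ 5, but 14 ∤ 5.

(←) This fails: take n = 42. Both 14 ∣ 42 and 3 ∣ 42, yet 42 is not a multiple of 5 (since 42 = 8·5 + 2), so 5 ∤ 42.

Both directions fail.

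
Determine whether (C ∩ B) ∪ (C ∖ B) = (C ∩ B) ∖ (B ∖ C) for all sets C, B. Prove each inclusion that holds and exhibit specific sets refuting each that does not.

(⊆) This inclusion fails. Take C = {1}, B = ∅; then 1 ∈ (C ∩ B) ∪ (C ∖ B) but 1 ∉ (C ∩ B) ∖ (B ∖ C).

(⊇) Let x ∈ (C ∩ B) ∖ (B ∖ C). Then x ∈ C ∩ B, from which x ∈ (C ∩ B) ∪ (C ∖ B).

Only the reverse inclusion holds.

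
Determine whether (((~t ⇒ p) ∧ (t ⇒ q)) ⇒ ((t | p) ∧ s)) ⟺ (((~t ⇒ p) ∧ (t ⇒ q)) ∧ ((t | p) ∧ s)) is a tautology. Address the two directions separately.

(⟸) Assume the antecedent. If s is true, the consequent reduces to true regardless of the other variables. If s is false, the antecedent cannot hold. Either way the consequent holds.

(⟹) This fails. Under p = F, s = F, t = F, q = F, the left side is true but the right side is false.

Only the converse holds.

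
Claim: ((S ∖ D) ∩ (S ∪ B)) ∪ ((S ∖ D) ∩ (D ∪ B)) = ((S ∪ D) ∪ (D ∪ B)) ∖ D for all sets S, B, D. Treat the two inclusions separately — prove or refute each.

Only the forward inclusion holds.

(⊆) Let x ∈ ((S ∖ D) ∩ (S ∪ B)) ∪ ((S ∖ D) ∩ (D ∪ B)). Then either x ∈ S and x ∉ B, D; or x ∈ S ∩ B and x ∉ D. In each case x ∈ ((S ∪ D) ∪ (D ∪ B)) ∖ D, so ((S ∖ D) ∩ (S ∪ B)) ∪ ((S ∖ D) ∩ (D ∪ B)) ⊆ ((S ∪ D) ∪ (D ∪ B)) ∖ D.

(⊇) This inclusion fails. Take S = ∅, B = {1}, D = ∅; then 1 ∈ ((S ∪ D) ∪ (D ∪ B)) ∖ D but 1 ∉ ((S ∖ D) ∩ (S ∪ B)) ∪ ((S ∖ D) ∩ (D ∪ B)).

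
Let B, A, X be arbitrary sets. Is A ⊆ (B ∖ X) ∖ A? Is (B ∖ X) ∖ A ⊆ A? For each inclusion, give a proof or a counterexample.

(⟹) This inclusion fails. Take B = ∅, A = {1}, X = ∅; then 1 ∈ A but 1 ∉ (B ∖ X) ∖ A.

(⟸) This inclusion fails. Take B = {1}, A = ∅, X = ∅; then 1 ∈ (B ∖ X) ∖ A but 1 ∉ A.

Both inclusions fail.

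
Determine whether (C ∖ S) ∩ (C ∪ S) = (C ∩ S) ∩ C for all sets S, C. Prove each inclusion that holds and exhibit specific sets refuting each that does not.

(⊆) This inclusion fails. Take S = ∅, C = {1}; then 1 ∈ (C ∖ S) ∩ (C ∪ S) but 1 ∉ (C ∩ S) ∩ C.

(⊇) This inclusion fails. Take S = {1}, C = {1}; then 1 ∈ (C ∩ S) ∩ C but 1 ∉ (C ∖ S) ∩ (C ∪ S).

Neither inclusion holds.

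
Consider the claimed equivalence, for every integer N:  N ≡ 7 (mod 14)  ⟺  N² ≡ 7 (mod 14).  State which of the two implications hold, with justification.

Both implications hold.

(→) Suppose N ≡ 7 (mod 14). Write N = 14j + 7. Then (14j + 7)² = 196j² + 196j + 49 = 14(14j² + 14j + 3) + 7, so N² ≡ 7 (mod 14).

(←) Conversely, suppose N² ≡ 7 (mod 14). The only residue r in {0, …, 13} with r² ≡ 7 (mod 14) is r = 7, so N ≡ 7 (mod 14).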